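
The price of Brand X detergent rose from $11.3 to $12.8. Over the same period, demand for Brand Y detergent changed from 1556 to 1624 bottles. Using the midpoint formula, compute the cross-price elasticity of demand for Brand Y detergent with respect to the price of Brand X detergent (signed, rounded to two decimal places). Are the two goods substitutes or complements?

0.34; substitutes

%ΔQ_{Brand Y detergent} = (1624 − 1556)/avg = 68/1590 = 0.042767…
%ΔP_{Brand X detergent} = (12.8 − 11.3)/avg = 1.5/12.05 = 0.124481…
E_cross = (68/1590) / (1.5/12.05) = 0.3435…
E_cross > 0 ⇒ the goods are substitutes.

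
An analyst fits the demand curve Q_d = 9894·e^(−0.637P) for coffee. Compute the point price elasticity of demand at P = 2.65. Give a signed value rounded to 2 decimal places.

dQ_d/dP = −0.637·Q_d = -1165.2. At P = 2.65, Q_d = 1829.2.
Ed = (dQ_d/dP)·(P/Q_d) = (-1165.2) × (2.65/1829.2) = -1.6880…

-1.69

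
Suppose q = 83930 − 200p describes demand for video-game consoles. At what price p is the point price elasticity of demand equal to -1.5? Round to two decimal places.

251.79

Ed = −200p/(83930 − 200p). Set this equal to -1.5:
200p = 1.5·(83930 − 200p) ⇒ 200p(1 + 1.5) = 1.5·83930
p = 1.5·83930 / (200·2.5) = 251.79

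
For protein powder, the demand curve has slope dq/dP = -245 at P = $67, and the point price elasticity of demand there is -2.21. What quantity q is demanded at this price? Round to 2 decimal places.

7427.60

Ed = (dq/dP)·(P/q) ⇒ q = (dq/dP)·P/Ed = (-245)·67/(-2.21) = 7427.6018…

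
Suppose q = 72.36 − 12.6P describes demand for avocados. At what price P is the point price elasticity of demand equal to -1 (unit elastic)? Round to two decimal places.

2.87

Ed = −12.6P/(72.36 − 12.6P). Set this equal to -1:
12.6P = 1·(72.36 − 12.6P) ⇒ 12.6P(1 + 1) = 1·72.36
P = 1·72.36 / (12.6·2) = 2.8714…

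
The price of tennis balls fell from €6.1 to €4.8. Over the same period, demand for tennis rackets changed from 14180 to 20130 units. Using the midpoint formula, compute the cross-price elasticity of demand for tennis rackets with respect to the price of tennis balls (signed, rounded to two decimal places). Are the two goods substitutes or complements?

-1.45; complements

%ΔQ_{tennis rackets} = (20130 − 14180)/avg = 5950/17155 = 0.346837…
%ΔP_{tennis balls} = (4.8 − 6.1)/avg = -1.3/5.45 = -0.238532…
E_cross = (5950/17155) / (-1.3/5.45) = -1.4540…
E_cross < 0 ⇒ the goods are complements.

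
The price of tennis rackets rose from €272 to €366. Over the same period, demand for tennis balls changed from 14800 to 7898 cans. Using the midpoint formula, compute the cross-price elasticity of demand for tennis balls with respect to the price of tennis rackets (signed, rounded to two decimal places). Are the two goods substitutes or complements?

%ΔQ_{tennis balls} = (7898 − 14800)/avg = -6902/11349 = -0.608159…
%ΔP_{tennis rackets} = (366 − 272)/avg = 94/319 = 0.294670…
E_cross = (-6902/11349) / (94/319) = -2.0638…
E_cross < 0 ⇒ the goods are complements.

-2.06; complements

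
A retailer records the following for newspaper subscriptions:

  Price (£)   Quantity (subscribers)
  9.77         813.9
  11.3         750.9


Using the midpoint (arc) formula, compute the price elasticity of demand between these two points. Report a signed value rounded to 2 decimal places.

-0.55

%ΔQ = (750.9 − 813.9) / [(813.9 + 750.9)/2] = -63/782.4 = -0.080521…
%ΔP = (11.3 − 9.77) / [(9.77 + 11.3)/2] = 1.53/10.535 = 0.145230…
Arc Ed = %ΔQ / %ΔP = (-63/782.4) / (1.53/10.535) = -0.5544…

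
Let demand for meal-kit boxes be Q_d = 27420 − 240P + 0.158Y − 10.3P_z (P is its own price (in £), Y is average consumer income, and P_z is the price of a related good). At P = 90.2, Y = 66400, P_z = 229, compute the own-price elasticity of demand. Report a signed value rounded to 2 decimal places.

At the given values, Q_d = 27420 − 240(90.2) + 0.158(66400) − 10.3(229) = 13904.5.
∂Q_d/∂P = −240.
E = (-240) × (90.2/13904.5) = -1.5569…

-1.56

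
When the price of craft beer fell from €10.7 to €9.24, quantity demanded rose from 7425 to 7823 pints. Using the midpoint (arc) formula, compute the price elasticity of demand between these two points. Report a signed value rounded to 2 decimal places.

-0.36

%ΔQ = (7823 − 7425) / [(7425 + 7823)/2] = 398/7624 = 0.052203…
%ΔP = (9.24 − 10.7) / [(10.7 + 9.24)/2] = -1.46/9.97 = -0.146439…
Arc Ed = %ΔQ / %ΔP = (398/7624) / (-1.46/9.97) = -0.3564…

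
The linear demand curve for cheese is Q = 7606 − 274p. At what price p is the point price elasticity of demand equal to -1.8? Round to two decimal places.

17.85

Ed = −274p/(7606 − 274p). Set this equal to -1.8:
274p = 1.8·(7606 − 274p) ⇒ 274p(1 + 1.8) = 1.8·7606
p = 1.8·7606 / (274·2.8) = 17.8451…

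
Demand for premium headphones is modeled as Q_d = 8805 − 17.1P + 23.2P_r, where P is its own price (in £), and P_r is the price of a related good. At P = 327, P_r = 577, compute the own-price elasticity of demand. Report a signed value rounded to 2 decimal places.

At the given values, Q_d = 8805 − 17.1(327) + 23.2(577) = 16599.7.
∂Q_d/∂P = −17.1.
E = (-17.1) × (327/16599.7) = -0.3368…

-0.34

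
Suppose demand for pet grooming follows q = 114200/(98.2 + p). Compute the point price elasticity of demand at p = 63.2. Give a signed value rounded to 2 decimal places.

-0.39

dq/dp = −114200/(98.2 + p)² = -4.38388. At p = 63.2, q = 707.559.
Ed = (dq/dp)·(p/q) = (-4.38388) × (63.2/707.559) = -0.3915…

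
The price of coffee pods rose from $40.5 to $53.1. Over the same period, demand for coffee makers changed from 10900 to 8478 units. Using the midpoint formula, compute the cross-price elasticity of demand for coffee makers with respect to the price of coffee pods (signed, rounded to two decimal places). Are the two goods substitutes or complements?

-0.93; complements

%ΔQ_{coffee makers} = (8478 − 10900)/avg = -2422/9689 = -0.249974…
%ΔP_{coffee pods} = (53.1 − 40.5)/avg = 12.6/46.8 = 0.269230…
E_cross = (-2422/9689) / (12.6/46.8) = -0.9284…
E_cross < 0 ⇒ the goods are complements.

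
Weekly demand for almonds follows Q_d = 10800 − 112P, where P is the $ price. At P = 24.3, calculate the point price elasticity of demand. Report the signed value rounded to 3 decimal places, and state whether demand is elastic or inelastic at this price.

dQ_d/dP = −112. At P = 24.3, Q_d = 10800 − 112(24.3) = 8078.4.
Ed = (dQ_d/dP)·(P/Q_d) = −112 × (24.3/8078.4) = -0.33689…
|Ed| = 0.337 < 1, so demand is inelastic.

-0.337; inelastic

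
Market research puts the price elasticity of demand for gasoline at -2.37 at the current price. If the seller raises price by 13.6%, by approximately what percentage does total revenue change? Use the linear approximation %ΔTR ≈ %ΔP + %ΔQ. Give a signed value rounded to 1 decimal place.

-18.6%

%ΔQ ≈ Ed × %ΔP = (-2.37) × (+13.6%) = -32.2320%
%ΔTR ≈ %ΔP + %ΔQ = (+13.6%) + (-32.2320%) = -18.6320%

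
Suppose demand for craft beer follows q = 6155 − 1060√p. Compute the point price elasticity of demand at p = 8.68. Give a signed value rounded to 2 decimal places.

dq/dp = −1060/(2√p) = -179.894. At p = 8.68, q = 3032.04.
Ed = (dq/dp)·(p/q) = (-179.894) × (8.68/3032.04) = -0.5149…

-0.51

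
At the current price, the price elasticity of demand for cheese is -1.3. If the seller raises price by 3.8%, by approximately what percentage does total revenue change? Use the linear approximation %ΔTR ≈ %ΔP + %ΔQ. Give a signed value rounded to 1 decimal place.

%ΔQ ≈ Ed × %ΔP = (-1.3) × (+3.8%) = -4.9400%
%ΔTR ≈ %ΔP + %ΔQ = (+3.8%) + (-4.9400%) = -1.1400%

-1.1%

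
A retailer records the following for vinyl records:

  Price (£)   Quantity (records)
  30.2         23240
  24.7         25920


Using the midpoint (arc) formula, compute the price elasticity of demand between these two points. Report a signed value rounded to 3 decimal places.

-0.544

%ΔQ = (25920 − 23240) / [(23240 + 25920)/2] = 2680/24580 = 0.109031…
%ΔP = (24.7 − 30.2) / [(30.2 + 24.7)/2] = -5.5/27.45 = -0.200364…
Arc Ed = %ΔQ / %ΔP = (2680/24580) / (-5.5/27.45) = -0.54416…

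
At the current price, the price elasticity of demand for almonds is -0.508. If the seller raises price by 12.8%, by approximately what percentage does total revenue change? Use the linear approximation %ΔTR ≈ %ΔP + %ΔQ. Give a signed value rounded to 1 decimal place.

%ΔQ ≈ Ed × %ΔP = (-0.508) × (+12.8%) = -6.5024%
%ΔTR ≈ %ΔP + %ΔQ = (+12.8%) + (-6.5024%) = +6.2976%

+6.3%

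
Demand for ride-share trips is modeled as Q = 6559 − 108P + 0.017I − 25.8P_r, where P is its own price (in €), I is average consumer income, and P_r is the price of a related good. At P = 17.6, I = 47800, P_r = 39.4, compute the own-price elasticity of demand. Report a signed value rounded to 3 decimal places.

-0.427

At the given values, Q = 6559 − 108(17.6) + 0.017(47800) − 25.8(39.4) = 4454.28.
∂Q/∂P = −108.
E = (-108) × (17.6/4454.28) = -0.42673…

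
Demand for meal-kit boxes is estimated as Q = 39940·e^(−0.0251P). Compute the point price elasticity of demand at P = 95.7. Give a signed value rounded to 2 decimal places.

dQ/dP = −0.0251·Q = -90.7561. At P = 95.7, Q = 3615.78.
Ed = (dQ/dP)·(P/Q) = (-90.7561) × (95.7/3615.78) = -2.4020…

-2.40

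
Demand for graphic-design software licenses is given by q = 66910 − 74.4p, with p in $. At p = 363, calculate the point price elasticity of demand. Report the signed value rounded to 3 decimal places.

-0.677

dq/dp = −74.4. At p = 363, q = 66910 − 74.4(363) = 39902.8.
Ed = (dq/dp)·(p/q) = −74.4 × (363/39902.8) = -0.67682…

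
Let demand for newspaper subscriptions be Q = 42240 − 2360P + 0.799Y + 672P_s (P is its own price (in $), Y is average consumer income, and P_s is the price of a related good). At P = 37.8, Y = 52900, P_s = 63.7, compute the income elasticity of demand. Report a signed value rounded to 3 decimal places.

1.109

At the given values, Q = 42240 − 2360(37.8) + 0.799(52900) + 672(63.7) = 38105.5.
∂Q/∂Y = 0.799.
E = (0.799) × (52900/38105.5) = 1.10921…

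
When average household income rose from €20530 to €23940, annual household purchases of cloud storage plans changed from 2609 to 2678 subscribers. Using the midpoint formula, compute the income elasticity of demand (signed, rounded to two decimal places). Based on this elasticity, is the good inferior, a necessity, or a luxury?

0.17; necessity

%ΔQ = (2678 − 2609)/[( 2609 + 2678)/2] = 69/2643.5 = 0.026101…
%ΔIncome = (23940 − 20530)/[( 20530 + 23940)/2] = 3410/22235 = 0.153361…
E_income = (69/2643.5) / (3410/22235) = 0.1701…
0 < E_income < 1 ⇒ normal good, necessity.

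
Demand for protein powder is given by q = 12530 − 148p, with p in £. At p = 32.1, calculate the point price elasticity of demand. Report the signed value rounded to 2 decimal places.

-0.61

dq/dp = −148. At p = 32.1, q = 12530 − 148(32.1) = 7779.2.
Ed = (dq/dp)·(p/q) = −148 × (32.1/7779.2) = -0.6107…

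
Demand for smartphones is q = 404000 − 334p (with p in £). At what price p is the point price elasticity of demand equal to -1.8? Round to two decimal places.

777.59

Ed = −334p/(404000 − 334p). Set this equal to -1.8:
334p = 1.8·(404000 − 334p) ⇒ 334p(1 + 1.8) = 1.8·404000
p = 1.8·404000 / (334·2.8) = 777.5876…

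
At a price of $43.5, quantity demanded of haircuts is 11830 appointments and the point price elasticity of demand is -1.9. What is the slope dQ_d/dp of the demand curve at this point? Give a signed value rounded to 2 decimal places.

-516.71

Ed = (dQ_d/dp)·(p/Q_d) ⇒ dQ_d/dp = Ed·Q_d/p = (-1.9)·11830/43.5 = -516.7126…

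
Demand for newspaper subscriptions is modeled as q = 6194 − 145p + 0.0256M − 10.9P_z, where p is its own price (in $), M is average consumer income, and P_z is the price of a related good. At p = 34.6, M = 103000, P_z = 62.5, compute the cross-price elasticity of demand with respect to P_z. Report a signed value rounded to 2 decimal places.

-0.22

At the given values, q = 6194 − 145(34.6) + 0.0256(103000) − 10.9(62.5) = 3132.55.
∂q/∂P_z = -10.9.
E = (-10.9) × (62.5/3132.55) = -0.2174…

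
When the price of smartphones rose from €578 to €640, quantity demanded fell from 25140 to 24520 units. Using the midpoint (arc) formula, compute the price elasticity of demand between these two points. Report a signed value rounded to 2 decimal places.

-0.25

%ΔQ = (24520 − 25140) / [(25140 + 24520)/2] = -620/24830 = -0.024969…
%ΔP = (640 − 578) / [(578 + 640)/2] = 62/609 = 0.101806…
Arc Ed = %ΔQ / %ΔP = (-620/24830) / (62/609) = -0.2452…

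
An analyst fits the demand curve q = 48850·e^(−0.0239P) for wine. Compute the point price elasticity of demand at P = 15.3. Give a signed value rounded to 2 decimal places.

dq/dP = −0.0239·q = -809.942. At P = 15.3, q = 33888.8.
Ed = (dq/dP)·(P/q) = (-809.942) × (15.3/33888.8) = -0.3656…

-0.37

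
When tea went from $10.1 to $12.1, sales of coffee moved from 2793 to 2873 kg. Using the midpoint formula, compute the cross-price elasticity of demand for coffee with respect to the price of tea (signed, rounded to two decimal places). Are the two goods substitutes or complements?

0.16; substitutes

%ΔQ_{coffee} = (2873 − 2793)/avg = 80/2833 = 0.028238…
%ΔP_{tea} = (12.1 − 10.1)/avg = 2/11.1 = 0.180180…
E_cross = (80/2833) / (2/11.1) = 0.1567…
E_cross > 0 ⇒ the goods are substitutes.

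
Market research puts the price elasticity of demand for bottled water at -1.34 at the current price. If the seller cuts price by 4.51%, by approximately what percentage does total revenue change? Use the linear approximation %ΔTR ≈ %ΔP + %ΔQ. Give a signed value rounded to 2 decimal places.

+1.53%

%ΔQ ≈ Ed × %ΔP = (-1.34) × (-4.51%) = +6.0434%
%ΔTR ≈ %ΔP + %ΔQ = (-4.51%) + (+6.0434%) = +1.5334%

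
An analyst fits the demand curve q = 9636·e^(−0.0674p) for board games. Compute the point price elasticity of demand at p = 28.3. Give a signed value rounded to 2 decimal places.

dq/dp = −0.0674·q = -96.4217. At p = 28.3, q = 1430.59.
Ed = (dq/dp)·(p/q) = (-96.4217) × (28.3/1430.59) = -1.9074…

-1.91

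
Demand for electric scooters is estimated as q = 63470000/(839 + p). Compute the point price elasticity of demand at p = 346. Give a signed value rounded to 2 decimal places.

-0.29

dq/dp = −63470000/(839 + p)² = -45.1993. At p = 346, q = 53561.2.
Ed = (dq/dp)·(p/q) = (-45.1993) × (346/53561.2) = -0.2919…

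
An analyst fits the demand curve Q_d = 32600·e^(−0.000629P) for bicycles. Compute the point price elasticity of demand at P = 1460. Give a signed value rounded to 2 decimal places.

-0.92

dQ_d/dP = −0.000629·Q_d = -8.18537. At P = 1460, Q_d = 13013.3.
Ed = (dQ_d/dP)·(P/Q_d) = (-8.18537) × (1460/13013.3) = -0.9183…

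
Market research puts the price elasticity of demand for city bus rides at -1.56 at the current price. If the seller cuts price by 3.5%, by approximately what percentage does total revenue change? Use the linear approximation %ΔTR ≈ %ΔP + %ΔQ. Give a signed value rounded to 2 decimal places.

+1.96%

%ΔQ ≈ Ed × %ΔP = (-1.56) × (-3.5%) = +5.4600%
%ΔTR ≈ %ΔP + %ΔQ = (-3.5%) + (+5.4600%) = +1.9600%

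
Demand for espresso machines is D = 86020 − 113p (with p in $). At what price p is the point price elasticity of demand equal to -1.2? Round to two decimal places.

415.22

Ed = −113p/(86020 − 113p). Set this equal to -1.2:
113p = 1.2·(86020 − 113p) ⇒ 113p(1 + 1.2) = 1.2·86020
p = 1.2·86020 / (113·2.2) = 415.2212…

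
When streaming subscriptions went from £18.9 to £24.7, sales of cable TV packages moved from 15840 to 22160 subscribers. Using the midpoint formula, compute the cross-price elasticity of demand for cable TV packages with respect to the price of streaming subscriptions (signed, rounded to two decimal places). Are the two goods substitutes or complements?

1.25; substitutes

%ΔQ_{cable TV packages} = (22160 − 15840)/avg = 6320/19000 = 0.332631…
%ΔP_{streaming subscriptions} = (24.7 − 18.9)/avg = 5.8/21.8 = 0.266055…
E_cross = (6320/19000) / (5.8/21.8) = 1.2502…
E_cross > 0 ⇒ the goods are substitutes.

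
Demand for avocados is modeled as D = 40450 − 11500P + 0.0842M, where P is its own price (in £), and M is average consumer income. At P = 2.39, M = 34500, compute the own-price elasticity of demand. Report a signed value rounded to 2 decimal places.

At the given values, D = 40450 − 11500(2.39) + 0.0842(34500) = 15869.9.
∂D/∂P = −11500.
E = (-11500) × (2.39/15869.9) = -1.7318…

-1.73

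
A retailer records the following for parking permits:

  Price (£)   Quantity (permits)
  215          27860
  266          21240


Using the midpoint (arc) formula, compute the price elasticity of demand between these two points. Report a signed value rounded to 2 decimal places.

%ΔQ = (21240 − 27860) / [(27860 + 21240)/2] = -6620/24550 = -0.269653…
%ΔP = (266 − 215) / [(215 + 266)/2] = 51/240.5 = 0.212058…
Arc Ed = %ΔQ / %ΔP = (-6620/24550) / (51/240.5) = -1.2716…

-1.27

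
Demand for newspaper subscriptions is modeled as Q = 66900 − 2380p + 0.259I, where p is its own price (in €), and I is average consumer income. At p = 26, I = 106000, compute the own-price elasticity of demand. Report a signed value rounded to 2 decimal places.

At the given values, Q = 66900 − 2380(26) + 0.259(106000) = 32474.
∂Q/∂p = −2380.
E = (-2380) × (26/32474) = -1.9055…

-1.91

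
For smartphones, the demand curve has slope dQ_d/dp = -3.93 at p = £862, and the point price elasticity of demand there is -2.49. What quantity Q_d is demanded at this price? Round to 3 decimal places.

1360.506

Ed = (dQ_d/dp)·(p/Q_d) ⇒ Q_d = (dQ_d/dp)·p/Ed = (-3.93)·862/(-2.49) = 1360.50602…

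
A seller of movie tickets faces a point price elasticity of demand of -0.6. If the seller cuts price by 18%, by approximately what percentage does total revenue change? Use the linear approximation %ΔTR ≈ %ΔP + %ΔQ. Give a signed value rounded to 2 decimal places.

-7.20%

%ΔQ ≈ Ed × %ΔP = (-0.6) × (-18%) = +10.8000%
%ΔTR ≈ %ΔP + %ΔQ = (-18%) + (+10.8000%) = -7.2000%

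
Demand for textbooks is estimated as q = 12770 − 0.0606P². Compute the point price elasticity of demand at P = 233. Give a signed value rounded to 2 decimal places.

dq/dP = −2·0.0606·P = -28.2396. At P = 233, q = 9480.0866.
Ed = (dq/dP)·(P/q) = (-28.2396) × (233/9480.0866) = -0.6940…

-0.69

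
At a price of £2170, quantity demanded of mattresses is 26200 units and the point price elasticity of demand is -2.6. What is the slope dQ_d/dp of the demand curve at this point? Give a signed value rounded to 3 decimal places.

-31.392

Ed = (dQ_d/dp)·(p/Q_d) ⇒ dQ_d/dp = Ed·Q_d/p = (-2.6)·26200/2170 = -31.39170…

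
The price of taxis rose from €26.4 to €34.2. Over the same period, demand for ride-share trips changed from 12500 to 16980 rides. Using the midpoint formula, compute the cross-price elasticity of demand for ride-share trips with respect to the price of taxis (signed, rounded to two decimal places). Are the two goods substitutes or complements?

1.18; substitutes

%ΔQ_{ride-share trips} = (16980 − 12500)/avg = 4480/14740 = 0.303934…
%ΔP_{taxis} = (34.2 − 26.4)/avg = 7.8/30.3 = 0.257425…
E_cross = (4480/14740) / (7.8/30.3) = 1.1806…
E_cross > 0 ⇒ the goods are substitutes.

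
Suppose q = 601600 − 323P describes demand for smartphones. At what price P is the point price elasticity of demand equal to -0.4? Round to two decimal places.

532.15

Ed = −323P/(601600 − 323P). Set this equal to -0.4:
323P = 0.4·(601600 − 323P) ⇒ 323P(1 + 0.4) = 0.4·601600
P = 0.4·601600 / (323·1.4) = 532.1539…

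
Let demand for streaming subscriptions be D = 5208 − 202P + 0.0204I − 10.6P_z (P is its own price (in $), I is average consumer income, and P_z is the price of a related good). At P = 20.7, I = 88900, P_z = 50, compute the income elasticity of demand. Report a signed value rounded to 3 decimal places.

0.785

At the given values, D = 5208 − 202(20.7) + 0.0204(88900) − 10.6(50) = 2310.16.
∂D/∂I = 0.0204.
E = (0.0204) × (88900/2310.16) = 0.78503…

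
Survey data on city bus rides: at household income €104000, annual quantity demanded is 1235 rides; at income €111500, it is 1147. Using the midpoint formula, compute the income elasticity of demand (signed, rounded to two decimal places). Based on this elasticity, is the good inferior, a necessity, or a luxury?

%ΔQ = (1147 − 1235)/[( 1235 + 1147)/2] = -88/1191 = -0.073887…
%ΔIncome = (111500 − 104000)/[( 104000 + 111500)/2] = 7500/107750 = 0.069605…
E_income = (-88/1191) / (7500/107750) = -1.0615…
E_income < 0 ⇒ inferior good.

-1.06; inferior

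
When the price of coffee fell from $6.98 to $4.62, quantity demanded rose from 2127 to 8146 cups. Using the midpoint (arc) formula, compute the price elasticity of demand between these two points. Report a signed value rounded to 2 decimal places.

-2.88

%ΔQ = (8146 − 2127) / [(2127 + 8146)/2] = 6019/5136.5 = 1.171809…
%ΔP = (4.62 − 6.98) / [(6.98 + 4.62)/2] = -2.36/5.8 = -0.406896…
Arc Ed = %ΔQ / %ΔP = (6019/5136.5) / (-2.36/5.8) = -2.8798…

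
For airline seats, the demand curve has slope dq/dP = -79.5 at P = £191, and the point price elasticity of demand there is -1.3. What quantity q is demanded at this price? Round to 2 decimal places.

Ed = (dq/dP)·(P/q) ⇒ q = (dq/dP)·P/Ed = (-79.5)·191/(-1.3) = 11680.3846…

11680.38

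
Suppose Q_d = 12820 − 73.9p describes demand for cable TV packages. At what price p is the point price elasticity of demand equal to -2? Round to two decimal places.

115.65

Ed = −73.9p/(12820 − 73.9p). Set this equal to -2:
73.9p = 2·(12820 − 73.9p) ⇒ 73.9p(1 + 2) = 2·12820
p = 2·12820 / (73.9·3) = 115.6517…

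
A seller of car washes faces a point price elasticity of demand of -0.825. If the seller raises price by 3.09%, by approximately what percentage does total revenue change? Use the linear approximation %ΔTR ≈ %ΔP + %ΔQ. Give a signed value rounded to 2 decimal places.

+0.54%

%ΔQ ≈ Ed × %ΔP = (-0.825) × (+3.09%) = -2.5493%
%ΔTR ≈ %ΔP + %ΔQ = (+3.09%) + (-2.5493%) = +0.5408%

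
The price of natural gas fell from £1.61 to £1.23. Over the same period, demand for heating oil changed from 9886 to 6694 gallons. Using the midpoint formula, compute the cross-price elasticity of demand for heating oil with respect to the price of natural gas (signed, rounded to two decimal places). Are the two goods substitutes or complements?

1.44; substitutes

%ΔQ_{heating oil} = (6694 − 9886)/avg = -3192/8290 = -0.385042…
%ΔP_{natural gas} = (1.23 − 1.61)/avg = -0.38/1.42 = -0.267605…
E_cross = (-3192/8290) / (-0.38/1.42) = 1.4388…
E_cross > 0 ⇒ the goods are substitutes.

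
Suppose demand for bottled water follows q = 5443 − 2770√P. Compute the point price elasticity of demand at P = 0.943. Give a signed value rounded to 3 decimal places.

-0.489

dq/dP = −2770/(2√P) = -1426.24. At P = 0.943, q = 2753.1.
Ed = (dq/dP)·(P/q) = (-1426.24) × (0.943/2753.1) = -0.48852…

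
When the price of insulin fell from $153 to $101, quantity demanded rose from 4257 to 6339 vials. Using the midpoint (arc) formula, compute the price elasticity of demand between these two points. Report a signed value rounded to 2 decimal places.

%ΔQ = (6339 − 4257) / [(4257 + 6339)/2] = 2082/5298 = 0.392978…
%ΔP = (101 − 153) / [(153 + 101)/2] = -52/127 = -0.409448…
Arc Ed = %ΔQ / %ΔP = (2082/5298) / (-52/127) = -0.9597…

-0.96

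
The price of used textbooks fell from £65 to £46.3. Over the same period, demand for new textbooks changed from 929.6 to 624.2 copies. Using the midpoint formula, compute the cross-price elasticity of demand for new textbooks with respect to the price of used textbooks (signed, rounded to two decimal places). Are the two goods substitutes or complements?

1.17; substitutes

%ΔQ_{new textbooks} = (624.2 − 929.6)/avg = -305.4/776.9 = -0.393100…
%ΔP_{used textbooks} = (46.3 − 65)/avg = -18.7/55.65 = -0.336028…
E_cross = (-305.4/776.9) / (-18.7/55.65) = 1.1698…
E_cross > 0 ⇒ the goods are substitutes.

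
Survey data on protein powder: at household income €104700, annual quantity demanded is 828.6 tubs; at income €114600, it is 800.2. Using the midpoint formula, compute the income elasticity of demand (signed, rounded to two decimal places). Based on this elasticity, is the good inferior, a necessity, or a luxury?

-0.39; inferior

%ΔQ = (800.2 − 828.6)/[( 828.6 + 800.2)/2] = -28.4/814.4 = -0.034872…
%ΔIncome = (114600 − 104700)/[( 104700 + 114600)/2] = 9900/109650 = 0.090287…
E_income = (-28.4/814.4) / (9900/109650) = -0.3862…
E_income < 0 ⇒ inferior good.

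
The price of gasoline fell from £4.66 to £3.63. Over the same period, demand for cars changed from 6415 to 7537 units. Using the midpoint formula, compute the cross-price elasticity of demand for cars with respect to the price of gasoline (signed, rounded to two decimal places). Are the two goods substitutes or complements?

%ΔQ_{cars} = (7537 − 6415)/avg = 1122/6976 = 0.160837…
%ΔP_{gasoline} = (3.63 − 4.66)/avg = -1.03/4.145 = -0.248492…
E_cross = (1122/6976) / (-1.03/4.145) = -0.6472…
E_cross < 0 ⇒ the goods are complements.

-0.65; complements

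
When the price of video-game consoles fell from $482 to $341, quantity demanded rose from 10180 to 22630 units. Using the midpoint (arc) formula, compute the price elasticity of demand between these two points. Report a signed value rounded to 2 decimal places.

-2.21

%ΔQ = (22630 − 10180) / [(10180 + 22630)/2] = 12450/16405 = 0.758914…
%ΔP = (341 − 482) / [(482 + 341)/2] = -141/411.5 = -0.342648…
Arc Ed = %ΔQ / %ΔP = (12450/16405) / (-141/411.5) = -2.2148…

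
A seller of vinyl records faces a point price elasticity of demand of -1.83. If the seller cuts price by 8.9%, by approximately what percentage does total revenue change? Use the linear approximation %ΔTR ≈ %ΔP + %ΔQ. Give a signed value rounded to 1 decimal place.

%ΔQ ≈ Ed × %ΔP = (-1.83) × (-8.9%) = +16.2870%
%ΔTR ≈ %ΔP + %ΔQ = (-8.9%) + (+16.2870%) = +7.3870%

+7.4%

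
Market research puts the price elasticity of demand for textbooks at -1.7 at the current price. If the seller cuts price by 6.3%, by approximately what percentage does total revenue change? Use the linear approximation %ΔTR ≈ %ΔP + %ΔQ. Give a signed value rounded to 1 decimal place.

+4.4%

%ΔQ ≈ Ed × %ΔP = (-1.7) × (-6.3%) = +10.7100%
%ΔTR ≈ %ΔP + %ΔQ = (-6.3%) + (+10.7100%) = +4.4100%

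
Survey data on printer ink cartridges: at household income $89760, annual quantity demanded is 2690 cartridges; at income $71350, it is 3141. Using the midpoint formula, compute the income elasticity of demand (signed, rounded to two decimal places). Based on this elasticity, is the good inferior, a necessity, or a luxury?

%ΔQ = (3141 − 2690)/[( 2690 + 3141)/2] = 451/2915.5 = 0.154690…
%ΔIncome = (71350 − 89760)/[( 89760 + 71350)/2] = -18410/80555 = -0.228539…
E_income = (451/2915.5) / (-18410/80555) = -0.6768…
E_income < 0 ⇒ inferior good.

-0.68; inferior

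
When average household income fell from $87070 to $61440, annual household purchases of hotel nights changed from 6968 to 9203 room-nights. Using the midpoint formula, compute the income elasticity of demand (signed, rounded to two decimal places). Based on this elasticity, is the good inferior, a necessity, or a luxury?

-0.80; inferior

%ΔQ = (9203 − 6968)/[( 6968 + 9203)/2] = 2235/8085.5 = 0.276420…
%ΔIncome = (61440 − 87070)/[( 87070 + 61440)/2] = -25630/74255 = -0.345161…
E_income = (2235/8085.5) / (-25630/74255) = -0.8008…
E_income < 0 ⇒ inferior good.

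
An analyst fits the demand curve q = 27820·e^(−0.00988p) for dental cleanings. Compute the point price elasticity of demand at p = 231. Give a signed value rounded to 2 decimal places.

dq/dp = −0.00988·q = -28.05. At p = 231, q = 2839.07.
Ed = (dq/dp)·(p/q) = (-28.05) × (231/2839.07) = -2.2822…

-2.28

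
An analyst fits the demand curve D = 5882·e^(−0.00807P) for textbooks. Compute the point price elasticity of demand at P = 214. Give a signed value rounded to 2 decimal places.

-1.73

dD/dP = −0.00807·D = -8.44074. At P = 214, D = 1045.94.
Ed = (dD/dP)·(P/D) = (-8.44074) × (214/1045.94) = -1.7269…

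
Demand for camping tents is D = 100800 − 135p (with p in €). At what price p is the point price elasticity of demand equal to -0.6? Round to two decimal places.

280.00

Ed = −135p/(100800 − 135p). Set this equal to -0.6:
135p = 0.6·(100800 − 135p) ⇒ 135p(1 + 0.6) = 0.6·100800
p = 0.6·100800 / (135·1.6) = 280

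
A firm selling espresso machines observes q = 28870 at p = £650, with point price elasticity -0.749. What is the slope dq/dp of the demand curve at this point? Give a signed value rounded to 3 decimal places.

-33.267

Ed = (dq/dp)·(p/q) ⇒ dq/dp = Ed·q/p = (-0.749)·28870/650 = -33.26712…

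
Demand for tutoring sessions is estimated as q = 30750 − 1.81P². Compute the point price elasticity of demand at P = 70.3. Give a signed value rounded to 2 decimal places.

dq/dP = −2·1.81·P = -254.486. At P = 70.3, q = 21804.8171.
Ed = (dq/dP)·(P/q) = (-254.486) × (70.3/21804.8171) = -0.8204…

-0.82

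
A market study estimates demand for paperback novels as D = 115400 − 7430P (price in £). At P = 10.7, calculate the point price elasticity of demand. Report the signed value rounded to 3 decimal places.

dD/dP = −7430. At P = 10.7, D = 115400 − 7430(10.7) = 35899.
Ed = (dD/dP)·(P/D) = −7430 × (10.7/35899) = -2.21457…

-2.215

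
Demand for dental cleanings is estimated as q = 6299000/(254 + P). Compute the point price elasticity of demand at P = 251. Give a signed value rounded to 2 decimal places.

-0.50

dq/dP = −6299000/(254 + P)² = -24.6995. At P = 251, q = 12473.3.
Ed = (dq/dP)·(P/q) = (-24.6995) × (251/12473.3) = -0.4970…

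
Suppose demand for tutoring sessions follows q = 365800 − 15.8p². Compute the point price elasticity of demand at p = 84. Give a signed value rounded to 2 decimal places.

dq/dp = −2·15.8·p = -2654.4. At p = 84, q = 254315.2.
Ed = (dq/dp)·(p/q) = (-2654.4) × (84/254315.2) = -0.8767…

-0.88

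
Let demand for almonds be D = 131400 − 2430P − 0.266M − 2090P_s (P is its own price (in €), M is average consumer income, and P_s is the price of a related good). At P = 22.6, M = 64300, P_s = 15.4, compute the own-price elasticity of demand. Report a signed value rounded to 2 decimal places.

-2.02

At the given values, D = 131400 − 2430(22.6) − 0.266(64300) − 2090(15.4) = 27192.2.
∂D/∂P = −2430.
E = (-2430) × (22.6/27192.2) = -2.0196…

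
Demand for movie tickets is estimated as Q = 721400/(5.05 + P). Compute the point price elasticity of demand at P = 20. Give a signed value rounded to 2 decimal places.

dQ/dP = −721400/(5.05 + P)² = -1149.64. At P = 20, Q = 28798.4.
Ed = (dQ/dP)·(P/Q) = (-1149.64) × (20/28798.4) = -0.7984…

-0.80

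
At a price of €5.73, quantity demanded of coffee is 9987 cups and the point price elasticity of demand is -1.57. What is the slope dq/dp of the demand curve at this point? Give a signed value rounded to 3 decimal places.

-2736.403

Ed = (dq/dp)·(p/q) ⇒ dq/dp = Ed·q/p = (-1.57)·9987/5.73 = -2736.40314…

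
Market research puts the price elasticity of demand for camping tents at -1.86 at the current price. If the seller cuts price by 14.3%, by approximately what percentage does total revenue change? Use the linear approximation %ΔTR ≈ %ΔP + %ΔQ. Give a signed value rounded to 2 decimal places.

%ΔQ ≈ Ed × %ΔP = (-1.86) × (-14.3%) = +26.5980%
%ΔTR ≈ %ΔP + %ΔQ = (-14.3%) + (+26.5980%) = +12.2980%

+12.30%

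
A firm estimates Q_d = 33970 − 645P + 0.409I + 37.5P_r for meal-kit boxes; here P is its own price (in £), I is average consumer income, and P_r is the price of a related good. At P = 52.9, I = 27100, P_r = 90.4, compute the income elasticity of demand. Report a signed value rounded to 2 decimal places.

At the given values, Q_d = 33970 − 645(52.9) + 0.409(27100) + 37.5(90.4) = 14323.4.
∂Q_d/∂I = 0.409.
E = (0.409) × (27100/14323.4) = 0.7738…

0.77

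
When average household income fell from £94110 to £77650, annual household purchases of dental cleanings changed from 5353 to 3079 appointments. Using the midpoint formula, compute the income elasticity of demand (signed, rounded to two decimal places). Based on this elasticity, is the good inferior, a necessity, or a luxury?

2.81; luxury

%ΔQ = (3079 − 5353)/[( 5353 + 3079)/2] = -2274/4216 = -0.539373…
%ΔIncome = (77650 − 94110)/[( 94110 + 77650)/2] = -16460/85880 = -0.191662…
E_income = (-2274/4216) / (-16460/85880) = 2.8141…
E_income > 1 ⇒ normal good, luxury.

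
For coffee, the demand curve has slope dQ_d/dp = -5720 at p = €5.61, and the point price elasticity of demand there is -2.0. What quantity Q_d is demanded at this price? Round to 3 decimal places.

Ed = (dQ_d/dp)·(p/Q_d) ⇒ Q_d = (dQ_d/dp)·p/Ed = (-5720)·5.61/(-2.0) = 16044.6

16044.600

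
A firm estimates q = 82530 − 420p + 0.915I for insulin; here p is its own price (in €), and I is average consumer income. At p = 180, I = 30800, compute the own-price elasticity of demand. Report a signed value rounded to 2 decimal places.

At the given values, q = 82530 − 420(180) + 0.915(30800) = 35112.
∂q/∂p = −420.
E = (-420) × (180/35112) = -2.1531…

-2.15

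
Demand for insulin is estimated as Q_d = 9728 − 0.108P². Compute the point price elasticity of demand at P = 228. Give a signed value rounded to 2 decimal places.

dQ_d/dP = −2·0.108·P = -49.248. At P = 228, Q_d = 4113.728.
Ed = (dQ_d/dP)·(P/Q_d) = (-49.248) × (228/4113.728) = -2.7295…

-2.73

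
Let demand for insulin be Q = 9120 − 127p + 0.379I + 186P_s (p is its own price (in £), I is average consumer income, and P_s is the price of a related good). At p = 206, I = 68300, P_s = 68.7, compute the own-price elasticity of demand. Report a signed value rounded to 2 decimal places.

At the given values, Q = 9120 − 127(206) + 0.379(68300) + 186(68.7) = 21621.9.
∂Q/∂p = −127.
E = (-127) × (206/21621.9) = -1.2099…

-1.21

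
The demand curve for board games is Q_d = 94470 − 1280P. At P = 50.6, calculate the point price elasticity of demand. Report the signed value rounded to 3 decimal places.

dQ_d/dP = −1280. At P = 50.6, Q_d = 94470 − 1280(50.6) = 29702.
Ed = (dQ_d/dP)·(P/Q_d) = −1280 × (50.6/29702) = -2.18059…

-2.181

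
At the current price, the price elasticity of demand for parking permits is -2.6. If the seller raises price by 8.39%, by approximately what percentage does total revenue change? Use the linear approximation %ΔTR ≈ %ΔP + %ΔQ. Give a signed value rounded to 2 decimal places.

%ΔQ ≈ Ed × %ΔP = (-2.6) × (+8.39%) = -21.8140%
%ΔTR ≈ %ΔP + %ΔQ = (+8.39%) + (-21.8140%) = -13.4240%

-13.42%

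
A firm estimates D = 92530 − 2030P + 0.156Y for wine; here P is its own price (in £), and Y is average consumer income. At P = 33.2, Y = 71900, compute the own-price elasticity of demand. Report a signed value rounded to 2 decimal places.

-1.85

At the given values, D = 92530 − 2030(33.2) + 0.156(71900) = 36350.4.
∂D/∂P = −2030.
E = (-2030) × (33.2/36350.4) = -1.8540…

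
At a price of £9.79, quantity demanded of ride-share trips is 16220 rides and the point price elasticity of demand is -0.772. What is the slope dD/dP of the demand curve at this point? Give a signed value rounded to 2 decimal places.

Ed = (dD/dP)·(P/D) ⇒ dD/dP = Ed·D/P = (-0.772)·16220/9.79 = -1279.0439…

-1279.04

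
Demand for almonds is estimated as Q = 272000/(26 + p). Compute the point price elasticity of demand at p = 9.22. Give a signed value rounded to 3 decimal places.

-0.262

dQ/dp = −272000/(26 + p)² = -219.276. At p = 9.22, Q = 7722.88.
Ed = (dQ/dp)·(p/Q) = (-219.276) × (9.22/7722.88) = -0.26178…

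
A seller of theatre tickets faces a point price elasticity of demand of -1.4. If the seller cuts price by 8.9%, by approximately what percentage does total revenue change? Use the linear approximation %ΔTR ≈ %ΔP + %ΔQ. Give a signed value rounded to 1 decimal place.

+3.6%

%ΔQ ≈ Ed × %ΔP = (-1.4) × (-8.9%) = +12.4600%
%ΔTR ≈ %ΔP + %ΔQ = (-8.9%) + (+12.4600%) = +3.5600%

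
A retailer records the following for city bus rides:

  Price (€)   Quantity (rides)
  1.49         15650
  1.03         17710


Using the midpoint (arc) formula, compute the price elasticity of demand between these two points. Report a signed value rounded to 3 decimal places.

%ΔQ = (17710 − 15650) / [(15650 + 17710)/2] = 2060/16680 = 0.123501…
%ΔP = (1.03 − 1.49) / [(1.49 + 1.03)/2] = -0.46/1.26 = -0.365079…
Arc Ed = %ΔQ / %ΔP = (2060/16680) / (-0.46/1.26) = -0.33828…

-0.338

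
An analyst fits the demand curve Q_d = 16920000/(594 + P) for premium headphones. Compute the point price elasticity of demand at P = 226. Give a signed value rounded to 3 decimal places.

dQ_d/dP = −16920000/(594 + P)² = -25.1636. At P = 226, Q_d = 20634.1.
Ed = (dQ_d/dP)·(P/Q_d) = (-25.1636) × (226/20634.1) = -0.27560…

-0.276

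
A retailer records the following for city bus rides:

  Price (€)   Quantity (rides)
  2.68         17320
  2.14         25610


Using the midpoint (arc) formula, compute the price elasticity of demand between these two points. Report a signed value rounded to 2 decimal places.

-1.72

%ΔQ = (25610 − 17320) / [(17320 + 25610)/2] = 8290/21465 = 0.386210…
%ΔP = (2.14 − 2.68) / [(2.68 + 2.14)/2] = -0.54/2.41 = -0.224066…
Arc Ed = %ΔQ / %ΔP = (8290/21465) / (-0.54/2.41) = -1.7236…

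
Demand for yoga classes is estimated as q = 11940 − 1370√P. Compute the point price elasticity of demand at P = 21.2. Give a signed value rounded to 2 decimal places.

dq/dP = −1370/(2√P) = -148.772. At P = 21.2, q = 5632.05.
Ed = (dq/dP)·(P/q) = (-148.772) × (21.2/5632.05) = -0.5600…

-0.56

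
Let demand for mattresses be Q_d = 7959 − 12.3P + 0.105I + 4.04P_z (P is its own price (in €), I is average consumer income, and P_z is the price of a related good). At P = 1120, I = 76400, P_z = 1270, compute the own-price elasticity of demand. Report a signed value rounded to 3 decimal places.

At the given values, Q_d = 7959 − 12.3(1120) + 0.105(76400) + 4.04(1270) = 7335.8.
∂Q_d/∂P = −12.3.
E = (-12.3) × (1120/7335.8) = -1.87791…

-1.878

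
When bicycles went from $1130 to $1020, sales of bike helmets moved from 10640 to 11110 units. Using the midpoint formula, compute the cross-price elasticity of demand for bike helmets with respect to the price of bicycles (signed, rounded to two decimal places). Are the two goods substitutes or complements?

%ΔQ_{bike helmets} = (11110 − 10640)/avg = 470/10875 = 0.043218…
%ΔP_{bicycles} = (1020 − 1130)/avg = -110/1075 = -0.102325…
E_cross = (470/10875) / (-110/1075) = -0.4223…
E_cross < 0 ⇒ the goods are complements.

-0.42; complements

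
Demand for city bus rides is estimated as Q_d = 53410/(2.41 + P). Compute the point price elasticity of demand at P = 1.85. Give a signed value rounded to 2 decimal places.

-0.43

dQ_d/dP = −53410/(2.41 + P)² = -2943.09. At P = 1.85, Q_d = 12537.6.
Ed = (dQ_d/dP)·(P/Q_d) = (-2943.09) × (1.85/12537.6) = -0.4342…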